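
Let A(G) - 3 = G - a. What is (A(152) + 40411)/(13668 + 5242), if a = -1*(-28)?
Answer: 20269/9455 ≈ 2.1437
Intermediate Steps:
a = 28
A(G) = -25 + G (A(G) = 3 + (G - 1*28) = 3 + (G - 28) = 3 + (-28 + G) = -25 + G)
(A(152) + 40411)/(13668 + 5242) = ((-25 + 152) + 40411)/(13668 + 5242) = (127 + 40411)/18910 = 40538*(1/18910) = 20269/9455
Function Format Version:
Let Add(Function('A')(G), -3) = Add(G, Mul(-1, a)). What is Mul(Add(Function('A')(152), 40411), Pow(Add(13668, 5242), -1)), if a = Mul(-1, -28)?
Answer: Rational(20269, 9455) ≈ 2.1437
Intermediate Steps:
a = 28
Function('A')(G) = Add(-25, G) (Function('A')(G) = Add(3, Add(G, Mul(-1, 28))) = Add(3, Add(G, -28)) = Add(3, Add(-28, G)) = Add(-25, G))
Mul(Add(Function('A')(152), 40411), Pow(Add(13668, 5242), -1)) = Mul(Add(Add(-25, 152), 40411), Pow(Add(13668, 5242), -1)) = Mul(Add(127, 40411), Pow(18910, -1)) = Mul(40538, Rational(1, 18910)) = Rational(20269, 9455)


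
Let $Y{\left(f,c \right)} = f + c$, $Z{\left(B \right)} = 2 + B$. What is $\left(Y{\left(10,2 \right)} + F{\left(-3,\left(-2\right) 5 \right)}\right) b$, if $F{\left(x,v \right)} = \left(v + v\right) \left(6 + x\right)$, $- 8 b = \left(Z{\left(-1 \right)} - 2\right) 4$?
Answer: $-24$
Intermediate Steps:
$b = \frac{1}{2}$ ($b = - \frac{\left(\left(2 - 1\right) - 2\right) 4}{8} = - \frac{\left(1 - 2\right) 4}{8} = - \frac{\left(-1\right) 4}{8} = \left(- \frac{1}{8}\right) \left(-4\right) = \frac{1}{2} \approx 0.5$)
$F{\left(x,v \right)} = 2 v \left(6 + x\right)$
$Y{\left(f,c \right)} = c + f$
$\left(Y{\left(10,2 \right)} + F{\left(-3,\left(-2\right) 5 \right)}\right) b = \left(\left(2 + 10\right) + 2 \left(\left(-2\right) 5\right) \left(6 - 3\right)\right) \frac{1}{2} = \left(12 + 2 \left(-10\right) 3\right) \frac{1}{2} = \left(12 - 60\right) \frac{1}{2} = \left(-48\right) \frac{1}{2} = -24$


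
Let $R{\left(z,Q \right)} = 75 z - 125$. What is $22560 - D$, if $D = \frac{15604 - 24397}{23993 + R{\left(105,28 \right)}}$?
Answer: $\frac{79570097}{3527} \approx 22560.0$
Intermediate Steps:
$R{\left(z,Q \right)} = -125 + 75 z$
$D = - \frac{977}{3527}$ ($D = \frac{15604 - 24397}{23993 + \left(-125 + 75 \cdot 105\right)} = - \frac{8793}{23993 + \left(-125 + 7875\right)} = - \frac{8793}{23993 + 7750} = - \frac{8793}{31743} = \left(-8793\right) \frac{1}{31743} = - \frac{977}{3527} \approx -0.27701$)
$22560 - D = 22560 - - \frac{977}{3527} = 22560 + \frac{977}{3527} = \frac{79570097}{3527}$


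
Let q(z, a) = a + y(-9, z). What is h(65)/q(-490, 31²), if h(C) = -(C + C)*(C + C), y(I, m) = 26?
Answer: -16900/987 ≈ -17.123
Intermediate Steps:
h(C) = -4*C² (h(C) = -2*C*2*C = -4*C²)
q(z, a) = 26 + a (q(z, a) = a + 26 = 26 + a)
h(65)/q(-490, 31²) = (-4*65²)/(26 + 31²) = (-4*4225)/(26 + 961) = -16900/987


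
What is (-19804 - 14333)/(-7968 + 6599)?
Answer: 34137/1369 ≈ 24.936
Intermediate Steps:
(-19804 - 14333)/(-7968 + 6599) = -34137/(-1369) = -34137*(-1/1369) = 34137/1369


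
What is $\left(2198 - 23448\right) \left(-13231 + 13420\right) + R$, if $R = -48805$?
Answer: $-4065055$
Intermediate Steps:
$\left(2198 - 23448\right) \left(-13231 + 13420\right) + R = \left(2198 - 23448\right) \left(-13231 + 13420\right) - 48805 = \left(-21250\right) 189 - 48805 = -4016250 - 48805 = -4065055$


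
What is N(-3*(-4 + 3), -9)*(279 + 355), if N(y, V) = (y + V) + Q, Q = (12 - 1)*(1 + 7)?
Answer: 51988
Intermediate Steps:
Q = 88 (Q = 11*8 = 88)
N(y, V) = 88 + V + y (N(y, V) = (y + V) + 88 = (V + y) + 88 = 88 + V + y)
N(-3*(-4 + 3), -9)*(279 + 355) = (88 - 9 - 3*(-4 + 3))*(279 + 355) = (88 - 9 - 3*(-1))*634 = (88 - 9 + 3)*634 = 82*634 = 51988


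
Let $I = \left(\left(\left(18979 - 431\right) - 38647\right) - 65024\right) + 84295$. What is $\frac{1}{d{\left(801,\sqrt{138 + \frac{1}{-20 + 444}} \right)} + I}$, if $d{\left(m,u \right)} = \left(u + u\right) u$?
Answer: $- \frac{212}{117023} \approx -0.0018116$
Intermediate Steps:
$d{\left(m,u \right)} = 2 u^{2}$ ($d{\left(m,u \right)} = 2 u u = 2 u^{2}$)
$I = -828$ ($I = \left(\left(18548 - 38647\right) - 65024\right) + 84295 = \left(-20099 - 65024\right) + 84295 = -85123 + 84295 = -828$)
$\frac{1}{d{\left(801,\sqrt{138 + \frac{1}{-20 + 444}} \right)} + I} = \frac{1}{2 \left(\sqrt{138 + \frac{1}{-20 + 444}}\right)^{2} - 828} = \frac{1}{2 \left(\sqrt{138 + \frac{1}{424}}\right)^{2} - 828} = \frac{1}{2 \left(\sqrt{\frac{58513}{424}}\right)^{2} - 828} = \frac{1}{2 \left(\frac{\sqrt{6202378}}{212}\right)^{2} - 828} = \frac{1}{2 \cdot \frac{58513}{424} - 828} = \frac{1}{\frac{58513}{212} - 828} = \frac{1}{- \frac{117023}{212}} = - \frac{212}{117023}$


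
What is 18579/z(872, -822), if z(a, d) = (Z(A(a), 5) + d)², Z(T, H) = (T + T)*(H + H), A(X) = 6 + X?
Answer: 18579/280160644 ≈ 6.6316e-5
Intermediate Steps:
Z(T, H) = 4*H*T (Z(T, H) = (2*T)*(2*H) = 4*H*T)
z(a, d) = (120 + d + 20*a)² (z(a, d) = (4*5*(6 + a) + d)² = ((120 + 20*a) + d)² = (120 + d + 20*a)²)
18579/z(872, -822) = 18579/((120 - 822 + 20*872)²) = 18579/((120 - 822 + 17440)²) = 18579/(16738²) = 18579/280160644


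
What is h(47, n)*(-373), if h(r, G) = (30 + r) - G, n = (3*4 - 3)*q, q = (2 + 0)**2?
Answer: -15293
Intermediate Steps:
q = 4 (q = 2**2 = 4)
n = 36 (n = (3*4 - 3)*4 = (12 - 3)*4 = 9*4 = 36)
h(r, G) = 30 + r - G
h(47, n)*(-373) = (30 + 47 - 1*36)*(-373) = (30 + 47 - 36)*(-373) = 41*(-373) = -15293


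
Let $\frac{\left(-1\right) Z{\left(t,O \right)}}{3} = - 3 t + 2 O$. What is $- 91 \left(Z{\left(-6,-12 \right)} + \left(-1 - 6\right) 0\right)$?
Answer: $-1638$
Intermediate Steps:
$Z{\left(t,O \right)} = - 6 O + 9 t$ ($Z{\left(t,O \right)} = - 3 \left(- 3 t + 2 O\right) = - 6 O + 9 t$)
$- 91 \left(Z{\left(-6,-12 \right)} + \left(-1 - 6\right) 0\right) = - 91 \left(\left(\left(-6\right) \left(-12\right) + 9 \left(-6\right)\right) + \left(-1 - 6\right) 0\right) = - 91 \left(\left(72 - 54\right) - 0\right) = - 91 \left(18 + 0\right) = \left(-91\right) 18 = -1638$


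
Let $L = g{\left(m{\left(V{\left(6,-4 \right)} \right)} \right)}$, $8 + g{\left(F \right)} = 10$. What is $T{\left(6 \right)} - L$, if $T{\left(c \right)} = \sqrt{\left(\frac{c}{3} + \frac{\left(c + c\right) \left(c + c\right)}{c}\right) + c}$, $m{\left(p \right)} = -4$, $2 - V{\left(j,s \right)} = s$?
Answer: $-2 + 4 \sqrt{2} \approx 3.6569$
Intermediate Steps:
$V{\left(j,s \right)} = 2 - s$
$g{\left(F \right)} = 2$ ($g{\left(F \right)} = -8 + 10 = 2$)
$L = 2$
$T{\left(c \right)} = \frac{4 \sqrt{3} \sqrt{c}}{3}$ ($T{\left(c \right)} = \sqrt{\left(c \frac{1}{3} + \frac{2 c 2 c}{c}\right) + c} = \sqrt{\left(\frac{c}{3} + \frac{4 c^{2}}{c}\right) + c} = \sqrt{\left(\frac{c}{3} + 4 c\right) + c} = \sqrt{\frac{13 c}{3} + c} = \sqrt{\frac{16 c}{3}} = \frac{4 \sqrt{3} \sqrt{c}}{3}$)
$T{\left(6 \right)} - L = \frac{4 \sqrt{3} \sqrt{6}}{3} - 2 = 4 \sqrt{2} - 2 = -2 + 4 \sqrt{2}$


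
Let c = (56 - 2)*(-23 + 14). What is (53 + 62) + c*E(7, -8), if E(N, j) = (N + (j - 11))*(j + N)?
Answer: -5717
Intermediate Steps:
E(N, j) = (N + j)*(-11 + N + j) (E(N, j) = (N + (-11 + j))*(N + j) = (-11 + N + j)*(N + j) = (N + j)*(-11 + N + j))
c = -486 (c = 54*(-9) = -486)
(53 + 62) + c*E(7, -8) = (53 + 62) - 486*(7² + (-8)² - 11*7 - 11*(-8) + 2*7*(-8)) = 115 - 486*(49 + 64 - 77 + 88 - 112) = 115 - 486*12 = 115 - 5832 = -5717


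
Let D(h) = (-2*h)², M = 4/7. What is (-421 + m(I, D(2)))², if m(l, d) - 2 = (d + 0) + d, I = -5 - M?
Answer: 149769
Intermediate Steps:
M = 4/7 (M = 4*(⅐) = 4/7 ≈ 0.57143)
D(h) = 4*h²
I = -39/7 (I = -5 - 1*4/7 = -5 - 4/7 = -39/7 ≈ -5.5714)
m(l, d) = 2 + 2*d (m(l, d) = 2 + ((d + 0) + d) = 2 + (d + d) = 2 + 2*d)
(-421 + m(I, D(2)))² = (-421 + (2 + 2*(4*2²)))² = (-421 + (2 + 2*(4*4)))² = (-421 + (2 + 2*16))² = (-421 + (2 + 32))² = (-421 + 34)² = (-387)² = 149769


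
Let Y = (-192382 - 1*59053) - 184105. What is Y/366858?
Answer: -72590/61143 ≈ -1.1872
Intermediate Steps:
Y = -435540 (Y = (-192382 - 59053) - 184105 = -251435 - 184105 = -435540)
Y/366858 = -435540/366858 = -435540*1/366858 = -72590/61143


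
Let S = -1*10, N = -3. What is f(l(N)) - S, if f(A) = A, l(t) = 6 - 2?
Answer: 14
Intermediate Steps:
l(t) = 4
S = -10
f(l(N)) - S = 4 - 1*(-10) = 4 + 10 = 14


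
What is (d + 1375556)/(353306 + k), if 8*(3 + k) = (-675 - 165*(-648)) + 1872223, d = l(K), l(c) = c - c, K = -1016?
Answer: 2751112/1201223 ≈ 2.2903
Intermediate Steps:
l(c) = 0
d = 0
k = 494611/2 (k = -3 + ((-675 - 165*(-648)) + 1872223)/8 = -3 + ((-675 + 106920) + 1872223)/8 = -3 + (106245 + 1872223)/8 = -3 + (⅛)*1978468 = -3 + 494617/2 = 494611/2 ≈ 2.4731e+5)
(d + 1375556)/(353306 + k) = (0 + 1375556)/(353306 + 494611/2) = 1375556/(1201223/2) = 1375556*(2/1201223) = 2751112/1201223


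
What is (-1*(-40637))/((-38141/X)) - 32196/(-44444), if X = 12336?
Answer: -5569615436643/423784651 ≈ -13143.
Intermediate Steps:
(-1*(-40637))/((-38141/X)) - 32196/(-44444) = (-1*(-40637))/((-38141/12336)) - 32196/(-44444) = 40637/((-38141*1/12336)) - 32196*(-1/44444) = 40637/(-38141/12336) + 8049/11111 = 40637*(-12336/38141) + 8049/11111 = -501298032/38141 + 8049/11111 = -5569615436643/423784651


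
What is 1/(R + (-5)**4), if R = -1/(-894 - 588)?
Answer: 1482/926251 ≈ 0.0016000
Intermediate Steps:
R = 1/1482 (R = -1/(-1482) = -1*(-1/1482) = 1/1482 ≈ 0.00067476)
1/(R + (-5)**4) = 1/(1/1482 + (-5)**4) = 1/(1/1482 + 625) = 1/(926251/1482) = 1482/926251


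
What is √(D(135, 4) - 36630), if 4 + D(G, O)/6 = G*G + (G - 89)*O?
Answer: 30*√82 ≈ 271.66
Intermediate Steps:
D(G, O) = -24 + 6*G² + 6*O*(-89 + G) (D(G, O) = -24 + 6*(G*G + (G - 89)*O) = -24 + 6*(G² + (-89 + G)*O) = -24 + 6*(G² + O*(-89 + G)) = -24 + (6*G² + 6*O*(-89 + G)) = -24 + 6*G² + 6*O*(-89 + G))
√(D(135, 4) - 36630) = √((-24 - 534*4 + 6*135² + 6*135*4) - 36630) = √((-24 - 2136 + 6*18225 + 3240) - 36630) = √((-24 - 2136 + 109350 + 3240) - 36630) = √(110430 - 36630) = √73800 = 30*√82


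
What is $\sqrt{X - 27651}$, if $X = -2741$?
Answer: $2 i \sqrt{7598} \approx 174.33 i$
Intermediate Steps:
$\sqrt{X - 27651} = \sqrt{-2741 - 27651} = \sqrt{-30392} = 2 i \sqrt{7598}$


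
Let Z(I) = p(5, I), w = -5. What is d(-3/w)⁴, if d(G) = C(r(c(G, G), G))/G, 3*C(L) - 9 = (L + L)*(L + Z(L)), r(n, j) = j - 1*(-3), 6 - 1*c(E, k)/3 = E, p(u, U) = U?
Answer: 815730721/625 ≈ 1.3052e+6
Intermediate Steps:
c(E, k) = 18 - 3*E
Z(I) = I
r(n, j) = 3 + j (r(n, j) = j + 3 = 3 + j)
C(L) = 3 + 4*L²/3 (C(L) = 3 + ((L + L)*(L + L))/3 = 3 + ((2*L)*(2*L))/3 = 3 + (4*L²)/3 = 3 + 4*L²/3)
d(G) = (3 + 4*(3 + G)²/3)/G
d(-3/w)⁴ = ((9 + 4*(3 - 3/(-5))²)/(3*((-3/(-5)))))⁴ = ((9 + 4*(3 - 3*(-⅕))²)/(3*((-3*(-⅕)))))⁴ = ((9 + 4*(3 + ⅗)²)/(3*(⅗)))⁴ = ((⅓)*(5/3)*(9 + 4*(18/5)²))⁴ = ((⅓)*(5/3)*(9 + 4*(324/25)))⁴ = ((⅓)*(5/3)*(9 + 1296/25))⁴ = ((⅓)*(5/3)*(1521/25))⁴ = (169/5)⁴ = 815730721/625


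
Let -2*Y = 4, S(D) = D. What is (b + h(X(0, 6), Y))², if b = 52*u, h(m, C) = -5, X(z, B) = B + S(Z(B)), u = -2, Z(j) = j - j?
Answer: 11881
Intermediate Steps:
Z(j) = 0
Y = -2 (Y = -½*4 = -2)
X(z, B) = B (X(z, B) = B + 0 = B)
b = -104 (b = 52*(-2) = -104)
(b + h(X(0, 6), Y))² = (-104 - 5)² = (-109)² = 11881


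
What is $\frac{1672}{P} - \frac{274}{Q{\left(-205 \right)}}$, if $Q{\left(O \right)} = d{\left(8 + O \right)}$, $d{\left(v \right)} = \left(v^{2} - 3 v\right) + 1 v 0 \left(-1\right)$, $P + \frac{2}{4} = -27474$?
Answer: $- \frac{73404813}{1082495300} \approx -0.067811$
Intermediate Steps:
$P = - \frac{54949}{2}$ ($P = - \frac{1}{2} - 27474 = - \frac{54949}{2} \approx -27475.0$)
$d{\left(v \right)} = v^{2} - 3 v$ ($d{\left(v \right)} = \left(v^{2} - 3 v\right) + 1 \cdot 0 \left(-1\right) = \left(v^{2} - 3 v\right) + 0 \left(-1\right) = \left(v^{2} - 3 v\right) + 0 = v^{2} - 3 v$)
$Q{\left(O \right)} = \left(5 + O\right) \left(8 + O\right)$ ($Q{\left(O \right)} = \left(8 + O\right) \left(-3 + \left(8 + O\right)\right) = \left(8 + O\right) \left(5 + O\right) = \left(5 + O\right) \left(8 + O\right)$)
$\frac{1672}{P} - \frac{274}{Q{\left(-205 \right)}} = \frac{1672}{- \frac{54949}{2}} - \frac{274}{\left(5 - 205\right) \left(8 - 205\right)} = 1672 \left(- \frac{2}{54949}\right) - \frac{274}{\left(-200\right) \left(-197\right)} = - \frac{3344}{54949} - \frac{274}{39400} = - \frac{3344}{54949} - \frac{137}{19700} = - \frac{73404813}{1082495300}$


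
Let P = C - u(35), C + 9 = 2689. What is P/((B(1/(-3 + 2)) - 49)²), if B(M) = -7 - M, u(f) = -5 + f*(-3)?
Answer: 558/605 ≈ 0.92231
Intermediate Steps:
u(f) = -5 - 3*f
C = 2680 (C = -9 + 2689 = 2680)
P = 2790 (P = 2680 - (-5 - 3*35) = 2680 - (-5 - 105) = 2680 - 1*(-110) = 2680 + 110 = 2790)
P/((B(1/(-3 + 2)) - 49)²) = 2790/(((-7 - 1/(-3 + 2)) - 49)²) = 2790/(((-7 - 1/(-1)) - 49)²) = 2790/(((-7 - 1*(-1)) - 49)²) = 2790/(((-7 + 1) - 49)²) = 2790/((-6 - 49)²) = 2790/((-55)²) = 2790/3025 = 2790*(1/3025) = 558/605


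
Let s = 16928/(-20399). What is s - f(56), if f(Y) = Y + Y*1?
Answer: -2301616/20399 ≈ -112.83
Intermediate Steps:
s = -16928/20399 (s = 16928*(-1/20399) = -16928/20399 ≈ -0.82984)
f(Y) = 2*Y (f(Y) = Y + Y = 2*Y)
s - f(56) = -16928/20399 - 2*56 = -16928/20399 - 1*112 = -16928/20399 - 112 = -2301616/20399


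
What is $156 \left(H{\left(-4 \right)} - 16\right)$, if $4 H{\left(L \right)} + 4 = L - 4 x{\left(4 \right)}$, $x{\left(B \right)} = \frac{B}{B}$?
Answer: $-2964$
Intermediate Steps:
$x{\left(B \right)} = 1$
$H{\left(L \right)} = -2 + \frac{L}{4}$ ($H{\left(L \right)} = -1 + \frac{L - 4}{4} = -1 + \frac{-4 + L}{4} = -1 + \left(-1 + \frac{L}{4}\right) = -2 + \frac{L}{4}$)
$156 \left(H{\left(-4 \right)} - 16\right) = 156 \left(\left(-2 + \frac{1}{4} \left(-4\right)\right) - 16\right) = 156 \left(\left(-2 - 1\right) - 16\right) = 156 \left(-3 - 16\right) = 156 \left(-19\right) = -2964$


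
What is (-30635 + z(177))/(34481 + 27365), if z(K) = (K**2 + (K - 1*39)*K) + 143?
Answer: 25263/61846 ≈ 0.40848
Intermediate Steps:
z(K) = 143 + K**2 + K*(-39 + K) (z(K) = (K**2 + (K - 39)*K) + 143 = (K**2 + (-39 + K)*K) + 143 = (K**2 + K*(-39 + K)) + 143 = 143 + K**2 + K*(-39 + K))
(-30635 + z(177))/(34481 + 27365) = (-30635 + (143 - 39*177 + 2*177**2))/(34481 + 27365) = (-30635 + (143 - 6903 + 2*31329))/61846 = (-30635 + (143 - 6903 + 62658))*(1/61846) = (-30635 + 55898)*(1/61846) = 25263*(1/61846) = 25263/61846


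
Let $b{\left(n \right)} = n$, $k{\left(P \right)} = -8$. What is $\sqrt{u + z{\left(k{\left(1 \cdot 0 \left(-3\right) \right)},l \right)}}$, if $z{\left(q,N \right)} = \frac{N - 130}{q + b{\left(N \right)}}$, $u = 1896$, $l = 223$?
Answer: $\frac{\sqrt{87662595}}{215} \approx 43.548$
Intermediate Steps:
$z{\left(q,N \right)} = \frac{-130 + N}{N + q}$ ($z{\left(q,N \right)} = \frac{N - 130}{q + N} = \frac{-130 + N}{N + q}$)
$\sqrt{u + z{\left(k{\left(1 \cdot 0 \left(-3\right) \right)},l \right)}} = \sqrt{1896 + \frac{-130 + 223}{223 - 8}} = \sqrt{1896 + \frac{1}{215} \cdot 93} = \sqrt{1896 + \frac{93}{215}} = \sqrt{\frac{407733}{215}} = \frac{\sqrt{87662595}}{215}$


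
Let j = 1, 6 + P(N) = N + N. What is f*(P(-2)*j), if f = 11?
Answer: -110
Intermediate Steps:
P(N) = -6 + 2*N (P(N) = -6 + (N + N) = -6 + 2*N)
f*(P(-2)*j) = 11*((-6 + 2*(-2))*1) = 11*((-6 - 4)*1) = 11*(-10*1) = 11*(-10) = -110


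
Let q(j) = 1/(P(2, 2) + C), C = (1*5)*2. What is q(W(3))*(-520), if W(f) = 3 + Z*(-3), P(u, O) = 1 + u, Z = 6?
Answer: -40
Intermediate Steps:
W(f) = -15 (W(f) = 3 + 6*(-3) = 3 - 18 = -15)
C = 10 (C = 5*2 = 10)
q(j) = 1/13 (q(j) = 1/((1 + 2) + 10) = 1/(3 + 10) = 1/13)
q(W(3))*(-520) = (1/13)*(-520) = -40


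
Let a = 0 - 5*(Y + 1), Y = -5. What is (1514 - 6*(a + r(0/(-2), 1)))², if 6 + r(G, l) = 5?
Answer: 1960000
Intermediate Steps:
r(G, l) = -1 (r(G, l) = -6 + 5 = -1)
a = 20 (a = 0 - 5*(-5 + 1) = 0 - 5*(-4) = 0 + 20 = 20)
(1514 - 6*(a + r(0/(-2), 1)))² = (1514 - 6*(20 - 1))² = (1514 - 6*19)² = (1514 - 114)² = 1400² = 1960000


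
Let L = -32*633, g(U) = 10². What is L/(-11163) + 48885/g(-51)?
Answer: 36515257/74420 ≈ 490.66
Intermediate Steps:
g(U) = 100
L = -20256
L/(-11163) + 48885/g(-51) = -20256/(-11163) + 48885/100 = -20256*(-1/11163) + 48885*(1/100) = 6752/3721 + 9777/20 = 36515257/74420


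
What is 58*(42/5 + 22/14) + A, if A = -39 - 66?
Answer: 16567/35 ≈ 473.34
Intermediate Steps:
A = -105
58*(42/5 + 22/14) + A = 58*(42/5 + 22/14) - 105 = 58*(42*(1/5) + 22*(1/14)) - 105 = 58*(42/5 + 11/7) - 105 = 58*(349/35) - 105 = 20242/35 - 105 = 16567/35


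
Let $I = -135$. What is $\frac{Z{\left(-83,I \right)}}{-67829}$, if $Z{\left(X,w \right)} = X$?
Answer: $\frac{83}{67829} \approx 0.0012237$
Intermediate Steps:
$\frac{Z{\left(-83,I \right)}}{-67829} = - \frac{83}{-67829} = \left(-83\right) \left(- \frac{1}{67829}\right) = \frac{83}{67829}$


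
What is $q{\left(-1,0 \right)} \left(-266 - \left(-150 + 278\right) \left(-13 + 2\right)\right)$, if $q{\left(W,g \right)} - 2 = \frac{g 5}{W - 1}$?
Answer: $2284$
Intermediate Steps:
$q{\left(W,g \right)} = 2 + \frac{5 g}{-1 + W}$ ($q{\left(W,g \right)} = 2 + \frac{g 5}{W - 1} = 2 + \frac{5 g}{-1 + W}$)
$q{\left(-1,0 \right)} \left(-266 - \left(-150 + 278\right) \left(-13 + 2\right)\right) = \frac{-2 + 2 \left(-1\right) + 5 \cdot 0}{-1 - 1} \left(-266 - \left(-150 + 278\right) \left(-13 + 2\right)\right) = \frac{-2 - 2 + 0}{-2} \left(-266 - 128 \left(-11\right)\right) = \left(- \frac{1}{2}\right) \left(-4\right) \left(-266 - -1408\right) = 2 \left(-266 + 1408\right) = 2 \cdot 1142 = 2284$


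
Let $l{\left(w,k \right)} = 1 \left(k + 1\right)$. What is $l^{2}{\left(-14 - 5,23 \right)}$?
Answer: $576$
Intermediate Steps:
$l{\left(w,k \right)} = 1 + k$ ($l{\left(w,k \right)} = 1 \left(1 + k\right) = 1 + k$)
$l^{2}{\left(-14 - 5,23 \right)} = \left(1 + 23\right)^{2} = 24^{2} = 576$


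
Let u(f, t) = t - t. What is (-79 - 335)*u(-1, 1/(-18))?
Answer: 0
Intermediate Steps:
u(f, t) = 0
(-79 - 335)*u(-1, 1/(-18)) = (-79 - 335)*0 = -414*0 = 0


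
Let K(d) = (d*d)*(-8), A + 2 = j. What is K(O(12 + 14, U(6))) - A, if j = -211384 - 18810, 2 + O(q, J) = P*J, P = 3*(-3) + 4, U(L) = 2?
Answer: 229044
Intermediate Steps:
P = -5 (P = -9 + 4 = -5)
O(q, J) = -2 - 5*J
j = -230194
A = -230196 (A = -2 - 230194 = -230196)
K(d) = -8*d² (K(d) = d²*(-8) = -8*d²)
K(O(12 + 14, U(6))) - A = -8*(-2 - 5*2)² - 1*(-230196) = -8*(-2 - 10)² + 230196 = -8*(-12)² + 230196 = -8*144 + 230196 = -1152 + 230196 = 229044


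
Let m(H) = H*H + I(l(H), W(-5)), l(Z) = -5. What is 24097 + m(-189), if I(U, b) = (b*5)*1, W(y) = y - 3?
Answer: 59778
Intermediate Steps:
W(y) = -3 + y
I(U, b) = 5*b (I(U, b) = (5*b)*1 = 5*b)
m(H) = -40 + H² (m(H) = H*H + 5*(-3 - 5) = H² + 5*(-8) = H² - 40 = -40 + H²)
24097 + m(-189) = 24097 + (-40 + (-189)²) = 24097 + (-40 + 35721) = 24097 + 35681 = 59778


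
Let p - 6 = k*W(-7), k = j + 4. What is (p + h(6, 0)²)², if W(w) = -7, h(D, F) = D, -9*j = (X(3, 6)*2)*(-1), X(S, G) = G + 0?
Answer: 196/9 ≈ 21.778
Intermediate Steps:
X(S, G) = G
j = 4/3 (j = -6*2*(-1)/9 = -4*(-1)/3 = -⅑*(-12) = 4/3 ≈ 1.3333)
k = 16/3 (k = 4/3 + 4 = 16/3 ≈ 5.3333)
p = -94/3 (p = 6 + (16/3)*(-7) = 6 - 112/3 = -94/3 ≈ -31.333)
(p + h(6, 0)²)² = (-94/3 + 6²)² = (-94/3 + 36)² = (14/3)² = 196/9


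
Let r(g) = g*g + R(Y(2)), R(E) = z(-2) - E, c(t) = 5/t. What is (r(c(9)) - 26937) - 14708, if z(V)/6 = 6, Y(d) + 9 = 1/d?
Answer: -6739231/162 ≈ -41600.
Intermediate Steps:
Y(d) = -9 + 1/d
z(V) = 36 (z(V) = 6*6 = 36)
R(E) = 36 - E
r(g) = 89/2 + g² (r(g) = g*g + (36 - (-9 + 1/2)) = g² + (36 - (-9 + ½)) = g² + (36 - 1*(-17/2)) = g² + (36 + 17/2) = g² + 89/2 = 89/2 + g²)
(r(c(9)) - 26937) - 14708 = ((89/2 + (5/9)²) - 26937) - 14708 = ((89/2 + 25/81) - 26937) - 14708 = (7259/162 - 26937) - 14708 = -4356535/162 - 14708 = -6739231/162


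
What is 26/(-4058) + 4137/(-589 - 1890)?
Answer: -8426200/5029891 ≈ -1.6752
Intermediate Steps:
26/(-4058) + 4137/(-589 - 1890) = 26*(-1/4058) + 4137/(-2479) = -13/2029 + 4137*(-1/2479) = -13/2029 - 4137/2479 = -8426200/5029891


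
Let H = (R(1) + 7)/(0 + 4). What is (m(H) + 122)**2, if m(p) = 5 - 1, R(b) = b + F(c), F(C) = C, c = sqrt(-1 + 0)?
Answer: 15876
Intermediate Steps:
c = I (c = sqrt(-1) = I ≈ 1.0*I)
R(b) = I + b (R(b) = b + I = I + b)
H = 2 + I/4 (H = ((I + 1) + 7)/(0 + 4) = ((1 + I) + 7)/4 = (8 + I)*(1/4) = 2 + I/4 ≈ 2.0 + 0.25*I)
m(p) = 4
(m(H) + 122)**2 = (4 + 122)**2 = 126**2 = 15876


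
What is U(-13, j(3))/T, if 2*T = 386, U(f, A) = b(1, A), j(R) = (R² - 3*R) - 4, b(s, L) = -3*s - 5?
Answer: -8/193 ≈ -0.041451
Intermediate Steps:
b(s, L) = -5 - 3*s
j(R) = -4 + R² - 3*R
U(f, A) = -8 (U(f, A) = -5 - 3*1 = -5 - 3 = -8)
T = 193 (T = (½)*386 = 193)
U(-13, j(3))/T = -8/193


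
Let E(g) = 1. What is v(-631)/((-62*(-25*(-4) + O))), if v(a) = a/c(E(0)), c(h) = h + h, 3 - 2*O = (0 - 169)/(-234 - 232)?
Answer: 147023/2927299 ≈ 0.050225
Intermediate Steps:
O = 1229/932 (O = 3/2 - (0 - 169)/(2*(-234 - 232)) = 3/2 - (-169)/(2*(-466)) = 3/2 - (-169)*(-1)/(2*466) = 3/2 - ½*169/466 = 3/2 - 169/932 = 1229/932 ≈ 1.3187)
c(h) = 2*h
v(a) = a/2 (v(a) = a/((2*1)) = a/2)
v(-631)/((-62*(-25*(-4) + O))) = ((½)*(-631))/((-62*(-25*(-4) + 1229/932))) = -631*(-1/(62*(100 + 1229/932)))/2 = -631/(2*((-62*94429/932))) = -631/(2*(-2927299/466)) = -631/2*(-466/2927299) = 147023/2927299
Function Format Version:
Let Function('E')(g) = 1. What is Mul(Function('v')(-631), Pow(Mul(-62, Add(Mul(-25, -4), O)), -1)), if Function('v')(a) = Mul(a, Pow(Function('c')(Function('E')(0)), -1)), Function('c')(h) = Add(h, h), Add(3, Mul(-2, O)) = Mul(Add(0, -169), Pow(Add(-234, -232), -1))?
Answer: Rational(147023, 2927299) ≈ 0.050225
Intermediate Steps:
O = Rational(1229, 932) (O = Add(Rational(3, 2), Mul(Rational(-1, 2), Mul(Add(0, -169), Pow(Add(-234, -232), -1)))) = Add(Rational(3, 2), Mul(Rational(-1, 2), Mul(-169, Pow(-466, -1)))) = Add(Rational(3, 2), Mul(Rational(-1, 2), Mul(-169, Rational(-1, 466)))) = Add(Rational(3, 2), Mul(Rational(-1, 2), Rational(169, 466))) = Add(Rational(3, 2), Rational(-169, 932)) = Rational(1229, 932) ≈ 1.3187)
Function('c')(h) = Mul(2, h)
Function('v')(a) = Mul(Rational(1, 2), a) (Function('v')(a) = Mul(a, Pow(Mul(2, 1), -1)) = Mul(a, Pow(2, -1)) = Mul(a, Rational(1, 2)) = Mul(Rational(1, 2), a))
Mul(Function('v')(-631), Pow(Mul(-62, Add(Mul(-25, -4), O)), -1)) = Mul(Mul(Rational(1, 2), -631), Pow(Mul(-62, Add(Mul(-25, -4), Rational(1229, 932))), -1)) = Mul(Rational(-631, 2), Pow(Mul(-62, Add(100, Rational(1229, 932))), -1)) = Mul(Rational(-631, 2), Pow(Mul(-62, Rational(94429, 932)), -1)) = Mul(Rational(-631, 2), Pow(Rational(-2927299, 466), -1)) = Mul(Rational(-631, 2), Rational(-466, 2927299)) = Rational(147023, 2927299)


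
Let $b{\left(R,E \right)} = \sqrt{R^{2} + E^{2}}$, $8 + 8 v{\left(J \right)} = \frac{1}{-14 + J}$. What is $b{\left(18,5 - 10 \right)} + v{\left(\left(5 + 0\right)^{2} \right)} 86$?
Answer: $- \frac{3741}{44} + \sqrt{349} \approx -66.341$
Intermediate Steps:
$v{\left(J \right)} = -1 + \frac{1}{8 \left(-14 + J\right)}$
$b{\left(R,E \right)} = \sqrt{E^{2} + R^{2}}$
$b{\left(18,5 - 10 \right)} + v{\left(\left(5 + 0\right)^{2} \right)} 86 = \sqrt{\left(5 - 10\right)^{2} + 18^{2}} + \frac{\frac{113}{8} - \left(5 + 0\right)^{2}}{-14 + \left(5 + 0\right)^{2}} \cdot 86 = \sqrt{\left(-5\right)^{2} + 324} + \frac{\frac{113}{8} - 5^{2}}{-14 + 5^{2}} \cdot 86 = \sqrt{25 + 324} + \frac{\frac{113}{8} - 25}{-14 + 25} \cdot 86 = \sqrt{349} + \frac{\frac{113}{8} - 25}{11} \cdot 86 = \sqrt{349} + \frac{1}{11} \left(- \frac{87}{8}\right) 86 = \sqrt{349} - \frac{3741}{44} = - \frac{3741}{44} + \sqrt{349}$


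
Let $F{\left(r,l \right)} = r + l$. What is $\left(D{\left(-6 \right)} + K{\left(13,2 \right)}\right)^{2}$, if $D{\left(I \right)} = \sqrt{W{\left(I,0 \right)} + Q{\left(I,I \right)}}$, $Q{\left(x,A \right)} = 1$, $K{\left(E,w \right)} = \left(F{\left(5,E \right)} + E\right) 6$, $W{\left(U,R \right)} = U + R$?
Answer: $\left(186 + i \sqrt{5}\right)^{2} \approx 34591.0 + 831.8 i$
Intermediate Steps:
$W{\left(U,R \right)} = R + U$
$F{\left(r,l \right)} = l + r$
$K{\left(E,w \right)} = 30 + 12 E$ ($K{\left(E,w \right)} = \left(\left(E + 5\right) + E\right) 6 = \left(\left(5 + E\right) + E\right) 6 = \left(5 + 2 E\right) 6 = 30 + 12 E$)
$D{\left(I \right)} = \sqrt{1 + I}$ ($D{\left(I \right)} = \sqrt{\left(0 + I\right) + 1} = \sqrt{I + 1} = \sqrt{1 + I}$)
$\left(D{\left(-6 \right)} + K{\left(13,2 \right)}\right)^{2} = \left(\sqrt{1 - 6} + \left(30 + 12 \cdot 13\right)\right)^{2} = \left(\sqrt{-5} + \left(30 + 156\right)\right)^{2} = \left(i \sqrt{5} + 186\right)^{2} = \left(186 + i \sqrt{5}\right)^{2}$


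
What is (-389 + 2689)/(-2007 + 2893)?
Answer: 1150/443 ≈ 2.5959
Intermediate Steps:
(-389 + 2689)/(-2007 + 2893) = 2300/886 = 2300*(1/886) = 1150/443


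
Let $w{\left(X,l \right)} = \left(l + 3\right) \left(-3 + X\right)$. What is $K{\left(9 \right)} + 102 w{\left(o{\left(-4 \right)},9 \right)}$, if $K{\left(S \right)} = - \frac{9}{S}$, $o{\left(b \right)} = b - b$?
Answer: $-3673$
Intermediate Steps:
$o{\left(b \right)} = 0$
$w{\left(X,l \right)} = \left(-3 + X\right) \left(3 + l\right)$ ($w{\left(X,l \right)} = \left(3 + l\right) \left(-3 + X\right) = \left(-3 + X\right) \left(3 + l\right)$)
$K{\left(9 \right)} + 102 w{\left(o{\left(-4 \right)},9 \right)} = - \frac{9}{9} + 102 \left(-9 - 27 + 3 \cdot 0 + 0 \cdot 9\right) = \left(-9\right) \frac{1}{9} + 102 \left(-9 - 27 + 0 + 0\right) = -1 + 102 \left(-36\right) = -1 - 3672 = -3673$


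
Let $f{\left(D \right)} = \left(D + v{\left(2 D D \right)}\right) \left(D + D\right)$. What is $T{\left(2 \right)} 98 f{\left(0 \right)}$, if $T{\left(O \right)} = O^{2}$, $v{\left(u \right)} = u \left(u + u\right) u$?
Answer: $0$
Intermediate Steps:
$v{\left(u \right)} = 2 u^{3}$ ($v{\left(u \right)} = u 2 u u = u 2 u^{2} = 2 u^{3}$)
$f{\left(D \right)} = 2 D \left(D + 16 D^{6}\right)$ ($f{\left(D \right)} = \left(D + 2 \left(2 D D\right)^{3}\right) \left(D + D\right) = \left(D + 2 \left(2 D^{2}\right)^{3}\right) 2 D = \left(D + 2 \cdot 8 D^{6}\right) 2 D = \left(D + 16 D^{6}\right) 2 D = 2 D \left(D + 16 D^{6}\right)$)
$T{\left(2 \right)} 98 f{\left(0 \right)} = 2^{2} \cdot 98 \cdot 0^{2} \left(2 + 32 \cdot 0^{5}\right) = 4 \cdot 98 \cdot 0 \left(2 + 32 \cdot 0\right) = 392 \cdot 0 \left(2 + 0\right) = 392 \cdot 0 \cdot 2 = 392 \cdot 0 = 0$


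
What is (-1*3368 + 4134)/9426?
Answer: 383/4713 ≈ 0.081265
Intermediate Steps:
(-1*3368 + 4134)/9426 = (-3368 + 4134)*(1/9426) = 766*(1/9426) = 383/4713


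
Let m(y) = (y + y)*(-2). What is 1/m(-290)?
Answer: 1/1160 ≈ 0.00086207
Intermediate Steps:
m(y) = -4*y (m(y) = (2*y)*(-2) = -4*y)
1/m(-290) = 1/(-4*(-290)) = 1/1160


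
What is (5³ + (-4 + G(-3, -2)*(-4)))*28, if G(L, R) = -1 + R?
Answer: 3724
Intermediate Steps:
(5³ + (-4 + G(-3, -2)*(-4)))*28 = (5³ + (-4 + (-1 - 2)*(-4)))*28 = (125 + (-4 - 3*(-4)))*28 = (125 + (-4 + 12))*28 = (125 + 8)*28 = 133*28 = 3724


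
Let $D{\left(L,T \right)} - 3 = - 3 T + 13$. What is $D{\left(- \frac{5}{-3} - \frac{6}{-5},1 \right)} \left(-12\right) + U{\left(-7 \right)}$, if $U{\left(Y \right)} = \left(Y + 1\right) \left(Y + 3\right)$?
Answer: $-132$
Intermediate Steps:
$D{\left(L,T \right)} = 16 - 3 T$ ($D{\left(L,T \right)} = 3 - \left(-13 + 3 T\right) = 16 - 3 T$)
$U{\left(Y \right)} = \left(1 + Y\right) \left(3 + Y\right)$
$D{\left(- \frac{5}{-3} - \frac{6}{-5},1 \right)} \left(-12\right) + U{\left(-7 \right)} = \left(16 - 3\right) \left(-12\right) + \left(3 + \left(-7\right)^{2} + 4 \left(-7\right)\right) = \left(16 - 3\right) \left(-12\right) + \left(3 + 49 - 28\right) = 13 \left(-12\right) + 24 = -156 + 24 = -132$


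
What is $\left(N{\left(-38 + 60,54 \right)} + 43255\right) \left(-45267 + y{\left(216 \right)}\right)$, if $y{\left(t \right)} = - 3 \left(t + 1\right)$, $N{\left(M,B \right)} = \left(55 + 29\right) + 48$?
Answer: $-1992244266$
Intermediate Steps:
$N{\left(M,B \right)} = 132$ ($N{\left(M,B \right)} = 84 + 48 = 132$)
$y{\left(t \right)} = -3 - 3 t$ ($y{\left(t \right)} = - 3 \left(1 + t\right) = -3 - 3 t$)
$\left(N{\left(-38 + 60,54 \right)} + 43255\right) \left(-45267 + y{\left(216 \right)}\right) = \left(132 + 43255\right) \left(-45267 - 651\right) = 43387 \left(-45267 - 651\right) = 43387 \left(-45918\right) = -1992244266$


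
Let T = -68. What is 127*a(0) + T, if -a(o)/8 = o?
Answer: -68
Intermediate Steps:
a(o) = -8*o
127*a(0) + T = 127*(-8*0) - 68 = 127*0 - 68 = 0 - 68 = -68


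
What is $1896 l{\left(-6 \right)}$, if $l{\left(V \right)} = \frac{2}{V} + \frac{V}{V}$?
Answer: $1264$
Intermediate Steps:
$l{\left(V \right)} = 1 + \frac{2}{V}$ ($l{\left(V \right)} = \frac{2}{V} + 1 = 1 + \frac{2}{V}$)
$1896 l{\left(-6 \right)} = 1896 \frac{2 - 6}{-6} = 1896 \left(\left(- \frac{1}{6}\right) \left(-4\right)\right) = 1896 \cdot \frac{2}{3} = 1264$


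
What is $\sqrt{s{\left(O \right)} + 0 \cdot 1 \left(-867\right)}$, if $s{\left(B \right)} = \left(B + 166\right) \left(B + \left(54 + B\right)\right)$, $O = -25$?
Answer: $2 \sqrt{141} \approx 23.749$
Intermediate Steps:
$s{\left(B \right)} = \left(54 + 2 B\right) \left(166 + B\right)$ ($s{\left(B \right)} = \left(166 + B\right) \left(54 + 2 B\right) = \left(54 + 2 B\right) \left(166 + B\right)$)
$\sqrt{s{\left(O \right)} + 0 \cdot 1 \left(-867\right)} = \sqrt{\left(8964 + 2 \left(-25\right)^{2} + 386 \left(-25\right)\right) + 0 \cdot 1 \left(-867\right)} = \sqrt{\left(8964 + 2 \cdot 625 - 9650\right) + 0 \left(-867\right)} = \sqrt{\left(8964 + 1250 - 9650\right) + 0} = \sqrt{564 + 0} = \sqrt{564} = 2 \sqrt{141}$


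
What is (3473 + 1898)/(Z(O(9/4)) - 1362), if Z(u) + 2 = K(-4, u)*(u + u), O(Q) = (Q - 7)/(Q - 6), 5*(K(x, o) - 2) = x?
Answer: -134275/34024 ≈ -3.9465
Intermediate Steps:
K(x, o) = 2 + x/5
O(Q) = (-7 + Q)/(-6 + Q)
Z(u) = -2 + 12*u/5 (Z(u) = -2 + (2 + (⅕)*(-4))*(u + u) = -2 + (2 - ⅘)*(2*u) = -2 + 6*(2*u)/5 = -2 + 12*u/5)
(3473 + 1898)/(Z(O(9/4)) - 1362) = (3473 + 1898)/((-2 + 12*((-7 + 9/4)/(-6 + 9/4))/5) - 1362) = 5371/((-2 + 12*((-7 + 9*(¼))/(-6 + 9*(¼)))/5) - 1362) = 5371/((-2 + 12*((-7 + 9/4)/(-6 + 9/4))/5) - 1362) = 5371/((-2 + 12*(-19/4/(-15/4))/5) - 1362) = 5371/((-2 + 12*(-4/15*(-19/4))/5) - 1362) = 5371/((-2 + (12/5)*(19/15)) - 1362) = 5371/((-2 + 76/25) - 1362) = 5371/(26/25 - 1362) = 5371/(-34024/25) = 5371*(-25/34024) = -134275/34024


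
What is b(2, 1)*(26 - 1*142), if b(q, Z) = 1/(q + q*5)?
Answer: -29/3 ≈ -9.6667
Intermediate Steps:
b(q, Z) = 1/(6*q) (b(q, Z) = 1/(q + 5*q) = 1/(6*q))
b(2, 1)*(26 - 1*142) = ((⅙)/2)*(26 - 1*142) = ((⅙)*(½))*(26 - 142) = (1/12)*(-116) = -29/3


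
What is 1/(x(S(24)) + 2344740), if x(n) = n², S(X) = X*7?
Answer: 1/2372964 ≈ 4.2141e-7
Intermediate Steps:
S(X) = 7*X
1/(x(S(24)) + 2344740) = 1/((7*24)² + 2344740) = 1/(168² + 2344740) = 1/(28224 + 2344740) = 1/2372964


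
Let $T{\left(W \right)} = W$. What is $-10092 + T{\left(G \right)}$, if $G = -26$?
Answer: $-10118$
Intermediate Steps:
$-10092 + T{\left(G \right)} = -10092 - 26 = -10118$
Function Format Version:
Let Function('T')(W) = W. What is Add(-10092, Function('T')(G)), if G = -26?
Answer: -10118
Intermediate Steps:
Add(-10092, Function('T')(G)) = Add(-10092, -26) = -10118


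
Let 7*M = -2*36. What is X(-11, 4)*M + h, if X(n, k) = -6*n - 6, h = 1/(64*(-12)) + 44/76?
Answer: -62978437/102144 ≈ -616.57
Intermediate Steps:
M = -72/7 (M = (-2*36)/7 = (⅐)*(-72) = -72/7 ≈ -10.286)
h = 8429/14592 (h = (1/64)*(-1/12) + 44*(1/76) = -1/768 + 11/19 = 8429/14592 ≈ 0.57765)
X(n, k) = -6 - 6*n
X(-11, 4)*M + h = (-6 - 6*(-11))*(-72/7) + 8429/14592 = (-6 + 66)*(-72/7) + 8429/14592 = 60*(-72/7) + 8429/14592 = -4320/7 + 8429/14592 = -62978437/102144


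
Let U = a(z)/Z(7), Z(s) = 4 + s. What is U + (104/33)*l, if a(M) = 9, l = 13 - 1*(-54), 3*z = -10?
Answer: 6995/33 ≈ 211.97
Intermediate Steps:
z = -10/3 (z = (⅓)*(-10) = -10/3 ≈ -3.3333)
l = 67 (l = 13 + 54 = 67)
U = 9/11 (U = 9/(4 + 7) = 9/11 ≈ 0.81818)
U + (104/33)*l = 9/11 + (104/33)*67 = 9/11 + 6968/33 = 6995/33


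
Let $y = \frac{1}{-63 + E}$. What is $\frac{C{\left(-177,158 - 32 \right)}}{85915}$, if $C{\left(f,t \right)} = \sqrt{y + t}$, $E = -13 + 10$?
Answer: $\frac{\sqrt{548790}}{5670390} \approx 0.00013064$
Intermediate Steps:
$E = -3$
$y = - \frac{1}{66}$ ($y = \frac{1}{-63 - 3} = \frac{1}{-66} = - \frac{1}{66} \approx -0.015152$)
$C{\left(f,t \right)} = \sqrt{- \frac{1}{66} + t}$
$\frac{C{\left(-177,158 - 32 \right)}}{85915} = \frac{\frac{1}{66} \sqrt{-66 + 4356 \left(158 - 32\right)}}{85915} = \frac{\sqrt{-66 + 4356 \left(158 - 32\right)}}{66} \cdot \frac{1}{85915} = \frac{\sqrt{-66 + 4356 \cdot 126}}{66} \cdot \frac{1}{85915} = \frac{\sqrt{-66 + 548856}}{66} \cdot \frac{1}{85915} = \frac{\sqrt{548790}}{66} \cdot \frac{1}{85915} = \frac{\sqrt{548790}}{5670390}$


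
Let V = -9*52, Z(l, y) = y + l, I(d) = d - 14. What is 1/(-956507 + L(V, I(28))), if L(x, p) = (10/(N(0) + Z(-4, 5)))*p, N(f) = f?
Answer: -1/956367 ≈ -1.0456e-6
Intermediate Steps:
I(d) = -14 + d
Z(l, y) = l + y
V = -468
L(x, p) = 10*p (L(x, p) = (10/(0 + (-4 + 5)))*p = (10/(0 + 1))*p = (10/1)*p = (10*1)*p = 10*p)
1/(-956507 + L(V, I(28))) = 1/(-956507 + 10*(-14 + 28)) = 1/(-956507 + 10*14) = 1/(-956507 + 140) = 1/(-956367) = -1/956367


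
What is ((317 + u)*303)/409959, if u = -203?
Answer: 38/451 ≈ 0.084257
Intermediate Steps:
((317 + u)*303)/409959 = ((317 - 203)*303)/409959 = (114*303)*(1/409959) = 34542*(1/409959) = 38/451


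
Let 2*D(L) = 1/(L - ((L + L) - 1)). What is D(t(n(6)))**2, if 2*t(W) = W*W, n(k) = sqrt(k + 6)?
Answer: 1/100 ≈ 0.010000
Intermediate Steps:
n(k) = sqrt(6 + k)
t(W) = W**2/2 (t(W) = (W*W)/2 = W**2/2)
D(L) = 1/(2*(1 - L)) (D(L) = 1/(2*(L - ((L + L) - 1))) = 1/(2*(L - (2*L - 1))) = 1/(2*(L - (-1 + 2*L))) = 1/(2*(L + (1 - 2*L))) = 1/(2*(1 - L)))
D(t(n(6)))**2 = (-1/(-2 + 2*((sqrt(6 + 6))**2/2)))**2 = (-1/(-2 + 2*((sqrt(12))**2/2)))**2 = (-1/(-2 + 2*((2*sqrt(3))**2/2)))**2 = (-1/(-2 + 2*((1/2)*12)))**2 = (-1/(-2 + 2*6))**2 = (-1/(-2 + 12))**2 = (-1/10)**2 = 1/100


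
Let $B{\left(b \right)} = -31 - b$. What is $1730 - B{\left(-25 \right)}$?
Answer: $1736$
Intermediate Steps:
$1730 - B{\left(-25 \right)} = 1730 - \left(-31 - -25\right) = 1730 - \left(-31 + 25\right) = 1730 - -6 = 1730 + 6 = 1736$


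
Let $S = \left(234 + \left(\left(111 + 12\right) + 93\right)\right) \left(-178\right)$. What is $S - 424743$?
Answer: $-504843$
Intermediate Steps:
$S = -80100$ ($S = \left(234 + \left(123 + 93\right)\right) \left(-178\right) = \left(234 + 216\right) \left(-178\right) = 450 \left(-178\right) = -80100$)
$S - 424743 = -80100 - 424743 = -504843$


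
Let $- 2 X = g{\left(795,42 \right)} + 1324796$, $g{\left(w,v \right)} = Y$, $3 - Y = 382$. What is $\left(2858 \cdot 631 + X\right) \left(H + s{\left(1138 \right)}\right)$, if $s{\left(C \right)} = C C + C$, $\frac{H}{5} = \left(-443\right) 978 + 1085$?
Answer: $- \frac{1973488673277}{2} \approx -9.8674 \cdot 10^{11}$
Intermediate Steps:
$Y = -379$ ($Y = 3 - 382 = -379$)
$g{\left(w,v \right)} = -379$
$H = -2160845$ ($H = 5 \left(\left(-443\right) 978 + 1085\right) = 5 \left(-433254 + 1085\right) = 5 \left(-432169\right) = -2160845$)
$X = - \frac{1324417}{2}$ ($X = - \frac{-379 + 1324796}{2} = \left(- \frac{1}{2}\right) 1324417 = - \frac{1324417}{2} \approx -6.6221 \cdot 10^{5}$)
$s{\left(C \right)} = C + C^{2}$ ($s{\left(C \right)} = C^{2} + C = C + C^{2}$)
$\left(2858 \cdot 631 + X\right) \left(H + s{\left(1138 \right)}\right) = \left(2858 \cdot 631 - \frac{1324417}{2}\right) \left(-2160845 + 1138 \left(1 + 1138\right)\right) = \left(1803398 - \frac{1324417}{2}\right) \left(-2160845 + 1138 \cdot 1139\right) = \frac{2282379 \left(-2160845 + 1296182\right)}{2} = \frac{2282379}{2} \left(-864663\right) = - \frac{1973488673277}{2}$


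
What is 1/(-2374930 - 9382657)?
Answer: -1/11757587 ≈ -8.5052e-8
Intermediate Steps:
1/(-2374930 - 9382657) = 1/(-11757587) = -1/11757587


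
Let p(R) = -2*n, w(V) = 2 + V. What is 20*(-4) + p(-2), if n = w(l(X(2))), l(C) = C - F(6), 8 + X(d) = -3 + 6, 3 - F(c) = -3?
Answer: -62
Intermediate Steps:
F(c) = 6 (F(c) = 3 - 1*(-3) = 3 + 3 = 6)
X(d) = -5 (X(d) = -8 + (-3 + 6) = -8 + 3 = -5)
l(C) = -6 + C (l(C) = C - 1*6 = C - 6 = -6 + C)
n = -9 (n = 2 + (-6 - 5) = 2 - 11 = -9)
p(R) = 18 (p(R) = -2*(-9) = 18)
20*(-4) + p(-2) = 20*(-4) + 18 = -80 + 18 = -62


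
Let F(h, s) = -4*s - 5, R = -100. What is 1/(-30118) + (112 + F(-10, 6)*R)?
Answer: 90715415/30118 ≈ 3012.0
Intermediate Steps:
F(h, s) = -5 - 4*s
1/(-30118) + (112 + F(-10, 6)*R) = 1/(-30118) + (112 + (-5 - 4*6)*(-100)) = -1/30118 + (112 + (-5 - 24)*(-100)) = -1/30118 + (112 - 29*(-100)) = -1/30118 + (112 + 2900) = -1/30118 + 3012 = 90715415/30118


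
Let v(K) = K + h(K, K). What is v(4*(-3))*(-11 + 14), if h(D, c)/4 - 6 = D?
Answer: -108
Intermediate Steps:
h(D, c) = 24 + 4*D
v(K) = 24 + 5*K (v(K) = K + (24 + 4*K) = 24 + 5*K)
v(4*(-3))*(-11 + 14) = (24 + 5*(4*(-3)))*(-11 + 14) = (24 + 5*(-12))*3 = (24 - 60)*3 = -36*3 = -108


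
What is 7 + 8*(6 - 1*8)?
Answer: -9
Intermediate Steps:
7 + 8*(6 - 1*8) = 7 + 8*(6 - 8) = 7 + 8*(-2) = 7 - 16 = -9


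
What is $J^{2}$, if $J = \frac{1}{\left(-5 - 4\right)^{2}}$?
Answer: $\frac{1}{6561} \approx 0.00015242$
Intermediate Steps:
$J = \frac{1}{81}$ ($J = \frac{1}{\left(-5 - 4\right)^{2}} = \frac{1}{\left(-9\right)^{2}} = \frac{1}{81} \approx 0.012346$)
$J^{2} = \left(\frac{1}{81}\right)^{2} = \frac{1}{6561}$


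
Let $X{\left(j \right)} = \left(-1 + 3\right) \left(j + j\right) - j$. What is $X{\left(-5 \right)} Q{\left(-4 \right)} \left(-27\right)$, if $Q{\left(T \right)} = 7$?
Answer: $2835$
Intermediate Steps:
$X{\left(j \right)} = 3 j$ ($X{\left(j \right)} = 2 \cdot 2 j - j = 4 j - j = 3 j$)
$X{\left(-5 \right)} Q{\left(-4 \right)} \left(-27\right) = 3 \left(-5\right) 7 \left(-27\right) = \left(-15\right) 7 \left(-27\right) = \left(-105\right) \left(-27\right) = 2835$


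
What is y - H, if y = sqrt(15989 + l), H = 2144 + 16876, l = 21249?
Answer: -19020 + sqrt(37238) ≈ -18827.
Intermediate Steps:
H = 19020
y = sqrt(37238) (y = sqrt(15989 + 21249) = sqrt(37238) ≈ 192.97)
y - H = sqrt(37238) - 1*19020 = sqrt(37238) - 19020 = -19020 + sqrt(37238)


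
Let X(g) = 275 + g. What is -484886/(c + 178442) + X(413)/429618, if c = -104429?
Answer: -11570268478/1766517613 ≈ -6.5498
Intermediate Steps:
-484886/(c + 178442) + X(413)/429618 = -484886/(-104429 + 178442) + (275 + 413)/429618 = -484886/74013 + 688*(1/429618) = -484886*1/74013 + 344/214809 = -484886/74013 + 344/214809 = -11570268478/1766517613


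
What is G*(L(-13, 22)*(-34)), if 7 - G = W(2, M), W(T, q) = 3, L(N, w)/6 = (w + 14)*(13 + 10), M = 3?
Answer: -675648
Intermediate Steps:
L(N, w) = 1932 + 138*w (L(N, w) = 6*((w + 14)*(13 + 10)) = 6*((14 + w)*23) = 6*(322 + 23*w) = 1932 + 138*w)
G = 4 (G = 7 - 1*3 = 7 - 3 = 4)
G*(L(-13, 22)*(-34)) = 4*((1932 + 138*22)*(-34)) = 4*((1932 + 3036)*(-34)) = 4*(4968*(-34)) = 4*(-168912) = -675648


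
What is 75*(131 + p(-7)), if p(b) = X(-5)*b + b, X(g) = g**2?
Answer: -3825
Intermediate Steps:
p(b) = 26*b (p(b) = (-5)**2*b + b = 25*b + b = 26*b)
75*(131 + p(-7)) = 75*(131 + 26*(-7)) = 75*(131 - 182) = 75*(-51) = -3825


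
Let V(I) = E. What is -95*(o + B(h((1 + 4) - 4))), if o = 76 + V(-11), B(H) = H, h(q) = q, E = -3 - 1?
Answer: -6935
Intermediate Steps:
E = -4
V(I) = -4
o = 72 (o = 76 - 4 = 72)
-95*(o + B(h((1 + 4) - 4))) = -95*(72 + ((1 + 4) - 4)) = -95*(72 + (5 - 4)) = -95*(72 + 1) = -95*73 = -6935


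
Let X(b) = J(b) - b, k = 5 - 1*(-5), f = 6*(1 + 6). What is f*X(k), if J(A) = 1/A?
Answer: -2079/5 ≈ -415.80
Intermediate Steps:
f = 42 (f = 6*7 = 42)
k = 10 (k = 5 + 5 = 10)
X(b) = 1/b - b
f*X(k) = 42*(1/10 - 1*10) = 42*(1/10 - 10) = 42*(-99/10) = -2079/5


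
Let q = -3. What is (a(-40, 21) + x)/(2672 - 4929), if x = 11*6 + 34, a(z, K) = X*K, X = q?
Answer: -1/61 ≈ -0.016393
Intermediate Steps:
X = -3
a(z, K) = -3*K
x = 100 (x = 66 + 34 = 100)
(a(-40, 21) + x)/(2672 - 4929) = (-3*21 + 100)/(2672 - 4929) = (-63 + 100)/(-2257) = 37*(-1/2257) = -1/61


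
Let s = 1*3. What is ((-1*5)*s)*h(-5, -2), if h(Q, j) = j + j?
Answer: 60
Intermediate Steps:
s = 3
h(Q, j) = 2*j
((-1*5)*s)*h(-5, -2) = (-1*5*3)*(2*(-2)) = -5*3*(-4) = -15*(-4) = 60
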